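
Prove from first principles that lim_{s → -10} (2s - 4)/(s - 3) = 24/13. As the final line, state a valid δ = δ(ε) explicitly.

Let ε > 0 be given. We want δ > 0 with 0 < |s + 10| < δ ⇒ |(2s - 4)/(s - 3) − (24/13)| < ε.
Combining over a common denominator, (2s - 4)/(s - 3) − (24/13) = [(2s - 4)·(-13) − (-24)·(s - 3)] / [(-13)·(s - 3)] = -2(s + 10) / ((-13)(s - 3)).
So |(2s - 4)/(s - 3) − (24/13)| = 2|s + 10| / (13·|s − 3|).
Restrict δ ≤ 13/2. Then |s + 10| < 13/2 gives |s − 3| = |(s + 10) + (-13)| ≥ 13 − 13/2 = 13/2.
Hence |(2s - 4)/(s - 3) − (24/13)| < 2|s + 10|/(13·(13/2)) = (4/169)|s + 10|, which is < ε once |s + 10| < (169/4)ε.
Take δ = min(13/2, (169/4)ε). Then 0 < |s + 10| < δ forces both bounds, so |(2s - 4)/(s - 3) − (24/13)| < ε.

δ = min(13/2, (169/4)ε)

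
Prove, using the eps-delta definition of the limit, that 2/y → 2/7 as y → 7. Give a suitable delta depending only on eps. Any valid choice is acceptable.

Let eps > 0 be given. We seek delta > 0 such that 0 < |y − 7| < delta implies |2/y − (2/7)| < eps.
|2/y − (2/7)| = 2·|7 − y|/(7·|y|) = 2|y − 7|/(7|y|).
Restrict delta ≤ 7/2. Then |y − 7| < 7/2 gives |y| > 7/2, so 7|y| > 49/2.
Then |2/y − (2/7)| < 2|y − 7|/(49/2), which is < eps when |y − 7| < (49/4)eps.
Take delta = min(7/2, (49/4)eps). Then 0 < |y − 7| < delta gives both |y − 7| < 7/2 and |y − 7| < (49/4)eps, so |2/y − (2/7)| < eps.

delta = min(7/2, (49/4)eps)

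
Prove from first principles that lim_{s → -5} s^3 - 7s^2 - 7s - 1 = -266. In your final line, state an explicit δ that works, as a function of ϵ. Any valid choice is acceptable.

δ = min(1, ϵ/161)

Let ϵ > 0. We want δ > 0 such that 0 < |s + 5| < δ implies |(s^3 - 7s^2 - 7s - 1) + 266| < ϵ.
(s^3 - 7s^2 - 7s - 1) + 266 = s^3 - 7s^2 - 7s + 265 = (s + 5)(s^2 - 12s + 53).
So |(s^3 - 7s^2 - 7s - 1) + 266| = |s + 5|·|s^2 - 12s + 53|.
Assume first that |s + 5| < 1, so |s| < 6. Then |s^2 - 12s + 53| ≤ 6^2 + 12·6 + 53 = 161.
Hence |(s^3 - 7s^2 - 7s - 1) + 266| ≤ 161|s + 5| < ϵ provided |s + 5| < ϵ/161.
Take δ = min(1, ϵ/161). Then 0 < |s + 5| < δ gives both |s + 5| < 1 and |s + 5| < ϵ/161, so |(s^3 - 7s^2 - 7s - 1) + 266| < ϵ.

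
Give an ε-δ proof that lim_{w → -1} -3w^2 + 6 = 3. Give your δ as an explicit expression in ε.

δ = min(1, ε/9)

Let ε > 0. We want δ > 0 such that 0 < |w + 1| < δ implies |(-3w^2 + 6) − 3| < ε.
(-3w^2 + 6) − 3 = -3w^2 + 3 = (w + 1)(-3w + 3).
So |(-3w^2 + 6) − 3| = |w + 1|·|-3w + 3|.
Assume first that |w + 1| < 1, so |w| < 2. Then |-3w + 3| ≤ 3·2 + 3 = 9.
Hence |(-3w^2 + 6) − 3| ≤ 9|w + 1| < ε provided |w + 1| < ε/9.
Take δ = min(1, ε/9). Then 0 < |w + 1| < δ gives both |w + 1| < 1 and |w + 1| < ε/9, so |(-3w^2 + 6) − 3| < ε.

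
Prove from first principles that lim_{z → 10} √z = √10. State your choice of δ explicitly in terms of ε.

δ = min(10, √10·ε)

Suppose ε > 0. We want δ > 0 such that 0 < |z − 10| < δ implies |√z − √10| < ε.
Rationalise: √z − √10 = (z − 10)/(√z + √10), so |√z − √10| = |z − 10|/(√z + √10).
Restrict δ ≤ 10 so that |z − 10| < 10 forces z > 0, and then √z + √10 > √10.
Hence |√z − √10| < |z − 10|/√10, which is < ε once |z − 10| < √10·ε.
Take δ = min(10, √10·ε). If 0 < |z − 10| < δ then z > 0 and |√z − √10| < |z − 10|/√10 < ε.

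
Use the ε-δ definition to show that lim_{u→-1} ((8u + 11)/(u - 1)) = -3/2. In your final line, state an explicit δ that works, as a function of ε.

Let ε > 0 be given. We want δ > 0 with 0 < |u + 1| < δ ⇒ |(8u + 11)/(u - 1) + 3/2| < ε.
Combining over a common denominator, (8u + 11)/(u - 1) + 3/2 = [(8u + 11)·(-2) − 3·(u - 1)] / [(-2)·(u - 1)] = -19(u + 1) / ((-2)(u - 1)).
So |(8u + 11)/(u - 1) + 3/2| = 19|u + 1| / (2·|u − 1|).
Require δ ≤ 1, so |u − 1| ≥ |-2| − |u + 1| > 2 − 1 = 1.
Hence |(8u + 11)/(u - 1) + 3/2| < 19|u + 1|/(2·1) = (19/2)|u + 1|, which is < ε once |u + 1| < (2/19)ε.
Take δ = min(1, (2/19)ε). Then 0 < |u + 1| < δ forces both bounds, so |(8u + 11)/(u - 1) + 3/2| < ε.

δ = min(1, (2/19)ε)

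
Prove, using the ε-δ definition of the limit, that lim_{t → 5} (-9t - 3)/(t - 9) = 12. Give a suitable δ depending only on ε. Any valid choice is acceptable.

δ = min(2, (2/21)ε)

Let ε > 0 be given. We want δ > 0 with 0 < |t − 5| < δ ⇒ |(-9t - 3)/(t - 9) − 12| < ε.
Combining over a common denominator, (-9t - 3)/(t - 9) − 12 = [(-9t - 3)·(-4) − (-48)·(t - 9)] / [(-4)·(t - 9)] = 84(t − 5) / ((-4)(t - 9)).
So |(-9t - 3)/(t - 9) − 12| = 84|t − 5| / (4·|t − 9|).
Require δ ≤ 2, so |t − 9| ≥ |-4| − |t − 5| > 4 − 2 = 2.
Hence |(-9t - 3)/(t - 9) − 12| < 84|t − 5|/(4·2) = (21/2)|t − 5|, which is < ε once |t − 5| < (2/21)ε.
Take δ = min(2, (2/21)ε). Then 0 < |t − 5| < δ forces both bounds, so |(-9t - 3)/(t - 9) − 12| < ε.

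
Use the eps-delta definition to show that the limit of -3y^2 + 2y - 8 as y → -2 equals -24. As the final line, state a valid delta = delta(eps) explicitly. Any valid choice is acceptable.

delta = min(2, eps/20)

Fix eps > 0. We want delta > 0 such that 0 < |y + 2| < delta implies |(-3y^2 + 2y - 8) + 24| < eps.
(-3y^2 + 2y - 8) + 24 = -3y^2 + 2y + 16 = (y + 2)(-3y + 8).
So |(-3y^2 + 2y - 8) + 24| = |y + 2|·|-3y + 8|.
Require delta ≤ 2. Then |y + 2| < 2 gives |y| < 4, and by the triangle inequality |-3y + 8| ≤ 3·4 + 8 = 20.
Hence |(-3y^2 + 2y - 8) + 24| ≤ 20|y + 2| < eps provided |y + 2| < eps/20.
Choosing delta = min(2, eps/20) ensures both conditions, hence |(-3y^2 + 2y - 8) + 24| < eps.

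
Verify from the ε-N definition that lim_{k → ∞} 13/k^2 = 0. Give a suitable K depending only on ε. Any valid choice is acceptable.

Suppose ε > 0. For k ≥ 1, |13/k^2 − 0| = 13/k^2.
13/k^2 < ε ⇔ k^2 > 13/ε ⇔ k > (13/ε)^{1/2}.
Take K = (13/ε)^{1/2}. Then k > K implies 13/k^2 < ε.

K = (13/ε)^{1/2}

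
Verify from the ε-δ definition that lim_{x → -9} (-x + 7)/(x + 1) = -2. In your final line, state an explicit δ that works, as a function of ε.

Let ε > 0. We want δ > 0 with 0 < |x + 9| < δ ⇒ |(-x + 7)/(x + 1) + 2| < ε.
Combining over a common denominator, (-x + 7)/(x + 1) + 2 = [(-x + 7)·(-8) − 16·(x + 1)] / [(-8)·(x + 1)] = -8(x + 9) / ((-8)(x + 1)).
So |(-x + 7)/(x + 1) + 2| = 8|x + 9| / (8·|x + 1|).
Restrict δ ≤ 4. Then |x + 9| < 4 gives |x + 1| = |(x + 9) + (-8)| ≥ 8 − 4 = 4.
Hence |(-x + 7)/(x + 1) + 2| < 8|x + 9|/(8·4) = (1/4)|x + 9|, which is < ε once |x + 9| < 4ε.
Take δ = min(4, 4ε). Then 0 < |x + 9| < δ forces both bounds, so |(-x + 7)/(x + 1) + 2| < ε.

δ = min(4, 4ε)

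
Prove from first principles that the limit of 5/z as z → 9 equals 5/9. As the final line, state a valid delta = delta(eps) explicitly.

Let eps > 0 be given. We seek delta > 0 such that 0 < |z − 9| < delta implies |5/z − (5/9)| < eps.
|5/z − (5/9)| = 5·|9 − z|/(9·|z|) = 5|z − 9|/(9|z|).
Restrict delta ≤ 9/2. Then |z − 9| < 9/2 gives |z| > 9/2, so 9|z| > 81/2.
Then |5/z − (5/9)| < 5|z − 9|/(81/2), which is < eps when |z − 9| < (81/10)eps.
Take delta = min(9/2, (81/10)eps). Then 0 < |z − 9| < delta gives both |z − 9| < 9/2 and |z − 9| < (81/10)eps, so |5/z − (5/9)| < eps.

delta = min(9/2, (81/10)eps)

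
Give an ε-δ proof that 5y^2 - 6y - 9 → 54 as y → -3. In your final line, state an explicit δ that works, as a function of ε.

δ = min(1, ε/41)

Suppose ε > 0. We want δ > 0 such that 0 < |y + 3| < δ implies |(5y^2 - 6y - 9) − 54| < ε.
(5y^2 - 6y - 9) − 54 = 5y^2 - 6y - 63 = (y + 3)(5y - 21).
So |(5y^2 - 6y - 9) − 54| = |y + 3|·|5y - 21|.
Assume first that |y + 3| < 1, so |y| < 4. Then |5y - 21| ≤ 5·4 + 21 = 41.
Hence |(5y^2 - 6y - 9) − 54| ≤ 41|y + 3| < ε provided |y + 3| < ε/41.
Choosing δ = min(1, ε/41) ensures both conditions, hence |(5y^2 - 6y - 9) − 54| < ε.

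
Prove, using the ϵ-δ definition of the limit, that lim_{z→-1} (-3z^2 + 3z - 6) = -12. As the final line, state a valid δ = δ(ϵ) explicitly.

δ = min(1, ϵ/12)

Let ϵ > 0. We want δ > 0 such that 0 < |z + 1| < δ implies |(-3z^2 + 3z - 6) + 12| < ϵ.
(-3z^2 + 3z - 6) + 12 = -3z^2 + 3z + 6 = (z + 1)(-3z + 6).
So |(-3z^2 + 3z - 6) + 12| = |z + 1|·|-3z + 6|.
Assume first that |z + 1| < 1, so |z| < 2. Then |-3z + 6| ≤ 3·2 + 6 = 12.
Hence |(-3z^2 + 3z - 6) + 12| ≤ 12|z + 1| < ϵ provided |z + 1| < ϵ/12.
Take δ = min(1, ϵ/12). Then 0 < |z + 1| < δ gives both |z + 1| < 1 and |z + 1| < ϵ/12, so |(-3z^2 + 3z - 6) + 12| < ϵ.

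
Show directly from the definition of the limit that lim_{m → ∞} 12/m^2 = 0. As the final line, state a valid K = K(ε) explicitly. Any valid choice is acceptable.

K = (12/ε)^{1/2}

Let ε > 0 be given. For m ≥ 1, |12/m^2 − 0| = 12/m^2.
12/m^2 < ε ⇔ m^2 > 12/ε ⇔ m > (12/ε)^{1/2}.
Take K = (12/ε)^{1/2}. Then m > K implies 12/m^2 < ε.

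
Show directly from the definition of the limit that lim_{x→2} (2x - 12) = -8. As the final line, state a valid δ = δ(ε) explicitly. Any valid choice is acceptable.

Suppose ε > 0. We need δ > 0 so that 0 < |x − 2| < δ implies |(2x - 12) + 8| < ε.
Since (2x - 12) + 8 = 2(x − 2), we have |(2x - 12) + 8| = 2|x − 2|.
Thus it suffices that |x − 2| < ε/2.
Take δ = ε/2. If 0 < |x − 2| < δ then |(2x - 12) + 8| = 2|x − 2| < 2·(ε/2) = ε.

δ = ε/2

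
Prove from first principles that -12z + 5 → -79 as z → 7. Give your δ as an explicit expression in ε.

δ = ε/12

Suppose ε > 0. We need δ > 0 so that 0 < |z − 7| < δ implies |(-12z + 5) + 79| < ε.
Since (-12z + 5) + 79 = -12(z − 7), we have |(-12z + 5) + 79| = 12|z − 7|.
Thus it suffices that |z − 7| < ε/12.
Choosing δ = ε/12 gives |(-12z + 5) + 79| = 12|z − 7| < ε whenever |z − 7| < δ.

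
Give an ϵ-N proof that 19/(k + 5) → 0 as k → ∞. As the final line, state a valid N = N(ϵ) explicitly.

Let ϵ > 0. For k ≥ 1, |19/(k + 5) − 0| = 19/(k + 5) ≤ 19/k.
We need 19/k < ϵ, i.e. k > 19/ϵ.
Take N = 19/ϵ. If k > N then |19/(k + 5)| ≤ 19/k < ϵ.

N = 19/ϵ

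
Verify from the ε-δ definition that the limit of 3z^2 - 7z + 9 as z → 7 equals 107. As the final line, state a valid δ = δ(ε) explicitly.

δ = min(1, ε/38)

Suppose ε > 0. We want δ > 0 such that 0 < |z − 7| < δ implies |(3z^2 - 7z + 9) − 107| < ε.
(3z^2 - 7z + 9) − 107 = 3z^2 - 7z - 98 = (z − 7)(3z + 14).
So |(3z^2 - 7z + 9) − 107| = |z − 7|·|3z + 14|.
Assume first that |z − 7| < 1, so |z| < 8. Then |3z + 14| ≤ 3·8 + 14 = 38.
Hence |(3z^2 - 7z + 9) − 107| ≤ 38|z − 7| < ε provided |z − 7| < ε/38.
Choosing δ = min(1, ε/38) ensures both conditions, hence |(3z^2 - 7z + 9) − 107| < ε.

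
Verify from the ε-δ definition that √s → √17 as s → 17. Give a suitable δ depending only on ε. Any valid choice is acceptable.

δ = min(17, √17·ε)

Suppose ε > 0. We want δ > 0 such that 0 < |s − 17| < δ implies |√s − √17| < ε.
Multiplying by the conjugate, |√s − √17| = |s − 17|/(√s + √17).
Restrict δ ≤ 17 so that |s − 17| < 17 forces s > 0, and then √s + √17 > √17.
Hence |√s − √17| < |s − 17|/√17, which is < ε once |s − 17| < √17·ε.
Take δ = min(17, √17·ε). If 0 < |s − 17| < δ then s > 0 and |√s − √17| < |s − 17|/√17 < ε.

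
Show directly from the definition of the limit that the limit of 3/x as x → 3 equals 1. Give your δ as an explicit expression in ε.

δ = min(3/2, (3/2)ε)

Fix ε > 0. We seek δ > 0 such that 0 < |x − 3| < δ implies |3/x − 1| < ε.
|3/x − 1| = 3·|3 − x|/(3·|x|) = 3|x − 3|/(3|x|).
Require δ ≤ 3/2 so that |x| > 3 − 3/2 = 3/2, hence 3|x| > 9/2.
Then |3/x − 1| < 3|x − 3|/(9/2), which is < ε when |x − 3| < (3/2)ε.
Take δ = min(3/2, (3/2)ε). Then 0 < |x − 3| < δ gives both |x − 3| < 3/2 and |x − 3| < (3/2)ε, so |3/x − 1| < ε.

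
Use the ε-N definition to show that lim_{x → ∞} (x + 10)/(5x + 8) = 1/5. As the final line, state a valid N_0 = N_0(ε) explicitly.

Fix ε > 0. We seek N_0 > 0 such that x > N_0 implies |(x + 10)/(5x + 8) − (1/5)| < ε.
(x + 10)/(5x + 8) − (1/5) = (5(x + 10) − (5x + 8)) / (5(5x + 8)) = 42/(5(5x + 8)).
For x > 0 we have 5x + 8 > 5x, so |(x + 10)/(5x + 8) − (1/5)| = 42/(5(5x + 8)) < 42/(5·5x) = (42/25)/x.
Thus |(x + 10)/(5x + 8) − (1/5)| < ε whenever x > (42/25)/ε.
Take N_0 = (42/25)/ε. If x > N_0 then |(x + 10)/(5x + 8) − (1/5)| < (42/25)/x < ε.

N_0 = (42/25)/ε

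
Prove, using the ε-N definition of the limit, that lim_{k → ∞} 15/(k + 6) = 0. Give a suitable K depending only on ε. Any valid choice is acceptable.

Let ε > 0. For k ≥ 1, |15/(k + 6) − 0| = 15/(k + 6) ≤ 15/k.
We need 15/k < ε, i.e. k > 15/ε.
Take K = 15/ε. If k > K then |15/(k + 6)| ≤ 15/k < ε.

K = 15/ε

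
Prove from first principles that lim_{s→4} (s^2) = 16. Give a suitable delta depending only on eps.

Let eps > 0. We seek delta > 0 with 0 < |s − 4| < delta ⇒ |s^2 − 16| < eps.
Factor: s^2 − 16 = (s − 4)(s + 4), so |s^2 − 16| = |s − 4|·|s + 4|.
Impose delta ≤ 1 so that |s| < 5; then |s + 4| ≤ 9.
Hence |s^2 − 16| ≤ 9|s − 4|, which is < eps once |s − 4| < eps/9.
Take delta = min(1, eps/9). If 0 < |s − 4| < delta then both bounds hold and |s^2 − 16| ≤ 9|s − 4| < 9·(eps/9) = eps.

delta = min(1, eps/9)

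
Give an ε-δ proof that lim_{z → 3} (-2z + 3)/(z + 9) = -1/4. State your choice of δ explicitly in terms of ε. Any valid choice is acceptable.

Let ε > 0. We want δ > 0 with 0 < |z − 3| < δ ⇒ |(-2z + 3)/(z + 9) + 1/4| < ε.
Combining over a common denominator, (-2z + 3)/(z + 9) + 1/4 = [(-2z + 3)·12 − (-3)·(z + 9)] / [12·(z + 9)] = -21(z − 3) / (12(z + 9)).
So |(-2z + 3)/(z + 9) + 1/4| = 21|z − 3| / (12·|z + 9|).
Require δ ≤ 6, so |z + 9| ≥ |12| − |z − 3| > 12 − 6 = 6.
Hence |(-2z + 3)/(z + 9) + 1/4| < 21|z − 3|/(12·6) = (7/24)|z − 3|, which is < ε once |z − 3| < (24/7)ε.
Take δ = min(6, (24/7)ε). Then 0 < |z − 3| < δ forces both bounds, so |(-2z + 3)/(z + 9) + 1/4| < ε.

δ = min(6, (24/7)ε)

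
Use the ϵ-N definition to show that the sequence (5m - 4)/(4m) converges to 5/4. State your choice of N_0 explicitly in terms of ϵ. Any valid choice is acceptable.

Fix ϵ > 0. For m ≥ 1, |(5m - 4)/(4m) − (5/4)| = |-16|/(4(4m)) = 16/(4(4m)).
Since 4m ≥ 4m for m ≥ 1, this is ≤ 16/(4·4m) = 1/m.
So |(5m - 4)/(4m) − (5/4)| < ϵ whenever m > 1/ϵ.
Take N_0 = 1/ϵ. If m > N_0 then |(5m - 4)/(4m) − (5/4)| ≤ 1/m < ϵ.

N_0 = 1/ϵ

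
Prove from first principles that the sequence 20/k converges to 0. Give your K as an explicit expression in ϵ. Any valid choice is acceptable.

Let ϵ > 0. For k ≥ 1, |20/k − 0| = 20/(k) ≤ 20/k.
We need 20/k < ϵ, i.e. k > 20/ϵ.
Take K = 20/ϵ. If k > K then |20/k| ≤ 20/k < ϵ.

K = 20/ϵ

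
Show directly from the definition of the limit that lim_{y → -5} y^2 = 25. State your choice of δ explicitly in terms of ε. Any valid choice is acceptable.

δ = min(1, ε/11)

Let ε > 0 be given. We seek δ > 0 with 0 < |y + 5| < δ ⇒ |y^2 − 25| < ε.
Factor: y^2 − 25 = (y + 5)(y - 5), so |y^2 − 25| = |y + 5|·|y - 5|.
Restrict δ ≤ 1. Then |y + 5| < 1 gives |y| < 6, so by the triangle inequality |y - 5| ≤ 6 + 5 = 11.
Hence |y^2 − 25| ≤ 11|y + 5|, which is < ε once |y + 5| < ε/11.
Take δ = min(1, ε/11). If 0 < |y + 5| < δ then both bounds hold and |y^2 − 25| ≤ 11|y + 5| < 11·(ε/11) = ε.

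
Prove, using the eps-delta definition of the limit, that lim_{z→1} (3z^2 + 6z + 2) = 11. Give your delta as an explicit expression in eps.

delta = min(1, eps/15)

Let eps > 0. We want delta > 0 such that 0 < |z − 1| < delta implies |(3z^2 + 6z + 2) − 11| < eps.
(3z^2 + 6z + 2) − 11 = 3z^2 + 6z - 9 = (z − 1)(3z + 9).
So |(3z^2 + 6z + 2) − 11| = |z − 1|·|3z + 9|.
Require delta ≤ 1. Then |z − 1| < 1 gives |z| < 2, and by the triangle inequality |3z + 9| ≤ 3·2 + 9 = 15.
Hence |(3z^2 + 6z + 2) − 11| ≤ 15|z − 1| < eps provided |z − 1| < eps/15.
Choosing delta = min(1, eps/15) ensures both conditions, hence |(3z^2 + 6z + 2) − 11| < eps.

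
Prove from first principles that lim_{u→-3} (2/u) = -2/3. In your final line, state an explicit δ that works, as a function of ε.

Suppose ε > 0. We seek δ > 0 such that 0 < |u + 3| < δ implies |2/u + 2/3| < ε.
|2/u + 2/3| = 2·|-3 − u|/(3·|u|) = 2|u + 3|/(3|u|).
Require δ ≤ 3/2 so that |u| > 3 − 3/2 = 3/2, hence 3|u| > 9/2.
Then |2/u + 2/3| < 2|u + 3|/(9/2), which is < ε when |u + 3| < (9/4)ε.
Take δ = min(3/2, (9/4)ε). Then 0 < |u + 3| < δ gives both |u + 3| < 3/2 and |u + 3| < (9/4)ε, so |2/u + 2/3| < ε.

δ = min(3/2, (9/4)ε)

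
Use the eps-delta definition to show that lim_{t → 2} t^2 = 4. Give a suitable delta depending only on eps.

Let eps > 0 be given. We seek delta > 0 with 0 < |t − 2| < delta ⇒ |t^2 − 4| < eps.
Factor: t^2 − 4 = (t − 2)(t + 2), so |t^2 − 4| = |t − 2|·|t + 2|.
Impose delta ≤ 1 so that |t| < 3; then |t + 2| ≤ 5.
Hence |t^2 − 4| ≤ 5|t − 2|, which is < eps once |t − 2| < eps/5.
Take delta = min(1, eps/5). If 0 < |t − 2| < delta then both bounds hold and |t^2 − 4| ≤ 5|t − 2| < 5·(eps/5) = eps.

delta = min(1, eps/5)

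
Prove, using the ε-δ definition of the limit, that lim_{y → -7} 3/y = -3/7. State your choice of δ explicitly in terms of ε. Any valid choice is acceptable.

δ = min(7/2, (49/6)ε)

Fix ε > 0. We seek δ > 0 such that 0 < |y + 7| < δ implies |3/y + 3/7| < ε.
|3/y + 3/7| = 3·|-7 − y|/(7·|y|) = 3|y + 7|/(7|y|).
Restrict δ ≤ 7/2. Then |y + 7| < 7/2 gives |y| > 7/2, so 7|y| > 49/2.
Then |3/y + 3/7| < 3|y + 7|/(49/2), which is < ε when |y + 7| < (49/6)ε.
Take δ = min(7/2, (49/6)ε). Then 0 < |y + 7| < δ gives both |y + 7| < 7/2 and |y + 7| < (49/6)ε, so |3/y + 3/7| < ε.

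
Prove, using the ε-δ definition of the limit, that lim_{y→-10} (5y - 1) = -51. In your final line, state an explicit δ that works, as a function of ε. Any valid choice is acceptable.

δ = ε/5

Suppose ε > 0. We need δ > 0 so that 0 < |y + 10| < δ implies |(5y - 1) + 51| < ε.
|(5y - 1) + 51| = |5y + 50| = 5|y + 10|.
So 5|y + 10| < ε exactly when |y + 10| < ε/5.
Take δ = ε/5. If 0 < |y + 10| < δ then |(5y - 1) + 51| = 5|y + 10| < 5·(ε/5) = ε.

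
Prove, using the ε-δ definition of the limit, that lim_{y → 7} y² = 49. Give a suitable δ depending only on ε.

Fix ε > 0. We seek δ > 0 with 0 < |y − 7| < δ ⇒ |y² − 49| < ε.
Factor: y² − 49 = (y − 7)(y + 7), so |y² − 49| = |y − 7|·|y + 7|.
Impose δ ≤ 2 so that |y| < 9; then |y + 7| ≤ 16.
Hence |y² − 49| ≤ 16|y − 7|, which is < ε once |y − 7| < ε/16.
Take δ = min(2, ε/16). If 0 < |y − 7| < δ then both bounds hold and |y² − 49| ≤ 16|y − 7| < 16·(ε/16) = ε.

δ = min(2, ε/16)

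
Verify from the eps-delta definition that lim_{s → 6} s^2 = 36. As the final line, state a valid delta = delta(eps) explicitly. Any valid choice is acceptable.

delta = min(2, eps/14)

Let eps > 0. We seek delta > 0 with 0 < |s − 6| < delta ⇒ |s^2 − 36| < eps.
Factor: s^2 − 36 = (s − 6)(s + 6), so |s^2 − 36| = |s − 6|·|s + 6|.
Impose delta ≤ 2 so that |s| < 8; then |s + 6| ≤ 14.
Hence |s^2 − 36| ≤ 14|s − 6|, which is < eps once |s − 6| < eps/14.
Take delta = min(2, eps/14). If 0 < |s − 6| < delta then both bounds hold and |s^2 − 36| ≤ 14|s − 6| < 14·(eps/14) = eps.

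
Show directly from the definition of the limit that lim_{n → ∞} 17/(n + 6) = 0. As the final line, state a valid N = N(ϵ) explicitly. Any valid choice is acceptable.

N = 17/ϵ

Suppose ϵ > 0. For n ≥ 1, |17/(n + 6) − 0| = 17/(n + 6) ≤ 17/n.
We need 17/n < ϵ, i.e. n > 17/ϵ.
Take N = 17/ϵ. If n > N then |17/(n + 6)| ≤ 17/n < ϵ.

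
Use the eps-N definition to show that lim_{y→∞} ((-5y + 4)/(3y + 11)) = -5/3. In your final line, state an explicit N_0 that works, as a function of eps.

N_0 = (67/9)/eps

Suppose eps > 0. We seek N_0 > 0 such that y > N_0 implies |(-5y + 4)/(3y + 11) + 5/3| < eps.
(-5y + 4)/(3y + 11) + 5/3 = (3(-5y + 4) − (-5)(3y + 11)) / (3(3y + 11)) = 67/(3(3y + 11)).
For y > 0 we have 3y + 11 > 3y, so |(-5y + 4)/(3y + 11) + 5/3| = 67/(3(3y + 11)) < 67/(3·3y) = (67/9)/y.
Thus |(-5y + 4)/(3y + 11) + 5/3| < eps whenever y > (67/9)/eps.
Take N_0 = (67/9)/eps. If y > N_0 then |(-5y + 4)/(3y + 11) + 5/3| < (67/9)/y < eps.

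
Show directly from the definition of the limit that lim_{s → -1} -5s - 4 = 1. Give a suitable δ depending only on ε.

Let ε > 0 be given. We need δ > 0 so that 0 < |s + 1| < δ implies |(-5s - 4) − 1| < ε.
|(-5s - 4) − 1| = |-5s - 5| = 5|s + 1|.
So 5|s + 1| < ε exactly when |s + 1| < ε/5.
Take δ = ε/5. If 0 < |s + 1| < δ then |(-5s - 4) − 1| = 5|s + 1| < 5·(ε/5) = ε.

δ = ε/5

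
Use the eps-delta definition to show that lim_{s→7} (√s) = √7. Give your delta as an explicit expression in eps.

Fix eps > 0. We want delta > 0 such that 0 < |s − 7| < delta implies |√s − √7| < eps.
Multiplying by the conjugate, |√s − √7| = |s − 7|/(√s + √7).
Restrict delta ≤ 7 so that |s − 7| < 7 forces s > 0, and then √s + √7 > √7.
Hence |√s − √7| < |s − 7|/√7, which is < eps once |s − 7| < √7·eps.
Take delta = min(7, √7·eps). If 0 < |s − 7| < delta then s > 0 and |√s − √7| < |s − 7|/√7 < eps.

delta = min(7, √7·eps)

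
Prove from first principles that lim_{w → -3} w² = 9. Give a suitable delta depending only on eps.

delta = min(1, eps/7)

Let eps > 0 be given. We seek delta > 0 with 0 < |w + 3| < delta ⇒ |w² − 9| < eps.
Factor: w² − 9 = (w + 3)(w - 3), so |w² − 9| = |w + 3|·|w - 3|.
Restrict delta ≤ 1. Then |w + 3| < 1 gives |w| < 4, so by the triangle inequality |w - 3| ≤ 4 + 3 = 7.
Hence |w² − 9| ≤ 7|w + 3|, which is < eps once |w + 3| < eps/7.
Take delta = min(1, eps/7). If 0 < |w + 3| < delta then both bounds hold and |w² − 9| ≤ 7|w + 3| < 7·(eps/7) = eps.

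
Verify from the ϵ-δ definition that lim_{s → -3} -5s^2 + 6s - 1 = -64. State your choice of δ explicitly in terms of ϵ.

Suppose ϵ > 0. We want δ > 0 such that 0 < |s + 3| < δ implies |(-5s^2 + 6s - 1) + 64| < ϵ.
(-5s^2 + 6s - 1) + 64 = -5s^2 + 6s + 63 = (s + 3)(-5s + 21).
So |(-5s^2 + 6s - 1) + 64| = |s + 3|·|-5s + 21|.
Assume first that |s + 3| < 2, so |s| < 5. Then |-5s + 21| ≤ 5·5 + 21 = 46.
Hence |(-5s^2 + 6s - 1) + 64| ≤ 46|s + 3| < ϵ provided |s + 3| < ϵ/46.
Take δ = min(2, ϵ/46). Then 0 < |s + 3| < δ gives both |s + 3| < 2 and |s + 3| < ϵ/46, so |(-5s^2 + 6s - 1) + 64| < ϵ.

δ = min(2, ϵ/46)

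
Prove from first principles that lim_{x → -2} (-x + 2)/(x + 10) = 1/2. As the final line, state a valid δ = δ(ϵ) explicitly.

δ = min(4, (8/3)ϵ)

Suppose ϵ > 0. We want δ > 0 with 0 < |x + 2| < δ ⇒ |(-x + 2)/(x + 10) − (1/2)| < ϵ.
Combining over a common denominator, (-x + 2)/(x + 10) − (1/2) = [(-x + 2)·8 − 4·(x + 10)] / [8·(x + 10)] = -12(x + 2) / (8(x + 10)).
So |(-x + 2)/(x + 10) − (1/2)| = 12|x + 2| / (8·|x + 10|).
Require δ ≤ 4, so |x + 10| ≥ |8| − |x + 2| > 8 − 4 = 4.
Hence |(-x + 2)/(x + 10) − (1/2)| < 12|x + 2|/(8·4) = (3/8)|x + 2|, which is < ϵ once |x + 2| < (8/3)ϵ.
Take δ = min(4, (8/3)ϵ). Then 0 < |x + 2| < δ forces both bounds, so |(-x + 2)/(x + 10) − (1/2)| < ϵ.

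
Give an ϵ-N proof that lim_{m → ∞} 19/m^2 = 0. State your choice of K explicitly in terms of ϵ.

Fix ϵ > 0. For m ≥ 1, |19/m^2 − 0| = 19/m^2.
19/m^2 < ϵ ⇔ m^2 > 19/ϵ ⇔ m > (19/ϵ)^{1/2}.
Take K = (19/ϵ)^{1/2}. Then m > K implies 19/m^2 < ϵ.

K = (19/ϵ)^{1/2}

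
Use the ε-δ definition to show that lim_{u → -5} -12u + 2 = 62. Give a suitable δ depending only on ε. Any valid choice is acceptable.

Fix ε > 0. We need δ > 0 so that 0 < |u + 5| < δ implies |(-12u + 2) − 62| < ε.
|(-12u + 2) − 62| = |-12u - 60| = 12|u + 5|.
So 12|u + 5| < ε exactly when |u + 5| < ε/12.
Choosing δ = ε/12 gives |(-12u + 2) − 62| = 12|u + 5| < ε whenever |u + 5| < δ.

δ = ε/12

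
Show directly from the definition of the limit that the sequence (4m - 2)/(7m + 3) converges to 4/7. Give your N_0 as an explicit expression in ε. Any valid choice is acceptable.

Let ε > 0. For m ≥ 1, |(4m - 2)/(7m + 3) − (4/7)| = |-26|/(7(7m + 3)) = 26/(7(7m + 3)).
Since 7m + 3 ≥ 7m for m ≥ 1, this is ≤ 26/(7·7m) = (26/49)/m.
So |(4m - 2)/(7m + 3) − (4/7)| < ε whenever m > (26/49)/ε.
Take N_0 = (26/49)/ε. If m > N_0 then |(4m - 2)/(7m + 3) − (4/7)| ≤ (26/49)/m < ε.

N_0 = (26/49)/ε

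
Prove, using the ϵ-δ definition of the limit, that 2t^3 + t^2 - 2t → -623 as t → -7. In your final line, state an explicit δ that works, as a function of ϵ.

Let ϵ > 0. We want δ > 0 such that 0 < |t + 7| < δ implies |(2t^3 + t^2 - 2t) + 623| < ϵ.
(2t^3 + t^2 - 2t) + 623 = 2t^3 + t^2 - 2t + 623 = (t + 7)(2t^2 - 13t + 89).
So |(2t^3 + t^2 - 2t) + 623| = |t + 7|·|2t^2 - 13t + 89|.
Require δ ≤ 1. Then |t + 7| < 1 gives |t| < 8, and by the triangle inequality |2t^2 - 13t + 89| ≤ 2·8^2 + 13·8 + 89 = 321.
Hence |(2t^3 + t^2 - 2t) + 623| ≤ 321|t + 7| < ϵ provided |t + 7| < ϵ/321.
Choosing δ = min(1, ϵ/321) ensures both conditions, hence |(2t^3 + t^2 - 2t) + 623| < ϵ.

δ = min(1, ϵ/321)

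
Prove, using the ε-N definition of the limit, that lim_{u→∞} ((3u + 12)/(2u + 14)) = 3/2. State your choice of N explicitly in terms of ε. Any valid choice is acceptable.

N = (9/2)/ε

Fix ε > 0. We seek N > 0 such that u > N implies |(3u + 12)/(2u + 14) − (3/2)| < ε.
(3u + 12)/(2u + 14) − (3/2) = (2(3u + 12) − 3(2u + 14)) / (2(2u + 14)) = -18/(2(2u + 14)).
For u > 0 we have 2u + 14 > 2u, so |(3u + 12)/(2u + 14) − (3/2)| = 18/(2(2u + 14)) < 18/(2·2u) = (9/2)/u.
Thus |(3u + 12)/(2u + 14) − (3/2)| < ε whenever u > (9/2)/ε.
Take N = (9/2)/ε. If u > N then |(3u + 12)/(2u + 14) − (3/2)| < (9/2)/u < ε.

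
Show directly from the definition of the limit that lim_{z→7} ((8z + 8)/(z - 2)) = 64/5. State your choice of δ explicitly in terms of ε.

δ = min(5/2, (25/48)ε)

Let ε > 0 be given. We want δ > 0 with 0 < |z − 7| < δ ⇒ |(8z + 8)/(z - 2) − (64/5)| < ε.
Combining over a common denominator, (8z + 8)/(z - 2) − (64/5) = [(8z + 8)·5 − 64·(z - 2)] / [5·(z - 2)] = -24(z − 7) / (5(z - 2)).
So |(8z + 8)/(z - 2) − (64/5)| = 24|z − 7| / (5·|z − 2|).
Require δ ≤ 5/2, so |z − 2| ≥ |5| − |z − 7| > 5 − 5/2 = 5/2.
Hence |(8z + 8)/(z - 2) − (64/5)| < 24|z − 7|/(5·(5/2)) = (48/25)|z − 7|, which is < ε once |z − 7| < (25/48)ε.
Take δ = min(5/2, (25/48)ε). Then 0 < |z − 7| < δ forces both bounds, so |(8z + 8)/(z - 2) − (64/5)| < ε.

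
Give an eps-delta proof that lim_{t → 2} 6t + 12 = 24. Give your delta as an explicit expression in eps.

Fix eps > 0. We need delta > 0 so that 0 < |t − 2| < delta implies |(6t + 12) − 24| < eps.
|(6t + 12) − 24| = |6t - 12| = 6|t − 2|.
Thus it suffices that |t − 2| < eps/6.
Choosing delta = eps/6 gives |(6t + 12) − 24| = 6|t − 2| < eps whenever |t − 2| < delta.

delta = eps/6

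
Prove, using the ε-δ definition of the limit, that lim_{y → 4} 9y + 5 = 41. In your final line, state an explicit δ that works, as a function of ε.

Suppose ε > 0. We need δ > 0 so that 0 < |y − 4| < δ implies |(9y + 5) − 41| < ε.
|(9y + 5) − 41| = |9y - 36| = 9|y − 4|.
Thus it suffices that |y − 4| < ε/9.
Choosing δ = ε/9 gives |(9y + 5) − 41| = 9|y − 4| < ε whenever |y − 4| < δ.

δ = ε/9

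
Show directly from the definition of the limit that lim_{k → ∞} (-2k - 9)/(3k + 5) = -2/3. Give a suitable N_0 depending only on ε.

Let ε > 0. For k ≥ 1, |(-2k - 9)/(3k + 5) + 2/3| = |-17|/(3(3k + 5)) = 17/(3(3k + 5)).
Since 3k + 5 ≥ 3k for k ≥ 1, this is ≤ 17/(3·3k) = (17/9)/k.
So |(-2k - 9)/(3k + 5) + 2/3| < ε whenever k > (17/9)/ε.
Take N_0 = (17/9)/ε. If k > N_0 then |(-2k - 9)/(3k + 5) + 2/3| ≤ (17/9)/k < ε.

N_0 = (17/9)/ε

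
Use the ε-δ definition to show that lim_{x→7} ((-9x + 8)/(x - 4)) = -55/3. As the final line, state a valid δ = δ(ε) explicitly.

Let ε > 0 be given. We want δ > 0 with 0 < |x − 7| < δ ⇒ |(-9x + 8)/(x - 4) + 55/3| < ε.
Combining over a common denominator, (-9x + 8)/(x - 4) + 55/3 = [(-9x + 8)·3 − (-55)·(x - 4)] / [3·(x - 4)] = 28(x − 7) / (3(x - 4)).
So |(-9x + 8)/(x - 4) + 55/3| = 28|x − 7| / (3·|x − 4|).
Require δ ≤ 3/2, so |x − 4| ≥ |3| − |x − 7| > 3 − 3/2 = 3/2.
Hence |(-9x + 8)/(x - 4) + 55/3| < 28|x − 7|/(3·(3/2)) = (56/9)|x − 7|, which is < ε once |x − 7| < (9/56)ε.
Take δ = min(3/2, (9/56)ε). Then 0 < |x − 7| < δ forces both bounds, so |(-9x + 8)/(x - 4) + 55/3| < ε.

δ = min(3/2, (9/56)ε)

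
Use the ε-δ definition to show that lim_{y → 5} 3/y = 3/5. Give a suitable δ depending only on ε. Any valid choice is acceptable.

Let ε > 0 be given. We seek δ > 0 such that 0 < |y − 5| < δ implies |3/y − (3/5)| < ε.
|3/y − (3/5)| = 3·|5 − y|/(5·|y|) = 3|y − 5|/(5|y|).
Restrict δ ≤ 5/2. Then |y − 5| < 5/2 gives |y| > 5/2, so 5|y| > 25/2.
Then |3/y − (3/5)| < 3|y − 5|/(25/2), which is < ε when |y − 5| < (25/6)ε.
Take δ = min(5/2, (25/6)ε). Then 0 < |y − 5| < δ gives both |y − 5| < 5/2 and |y − 5| < (25/6)ε, so |3/y − (3/5)| < ε.

δ = min(5/2, (25/6)ε)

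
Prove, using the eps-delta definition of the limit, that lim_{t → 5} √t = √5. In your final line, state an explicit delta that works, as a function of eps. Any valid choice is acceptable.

delta = min(5, √5·eps)

Let eps > 0. We want delta > 0 such that 0 < |t − 5| < delta implies |√t − √5| < eps.
Rationalise: √t − √5 = (t − 5)/(√t + √5), so |√t − √5| = |t − 5|/(√t + √5).
Restrict delta ≤ 5 so that |t − 5| < 5 forces t > 0, and then √t + √5 > √5.
Hence |√t − √5| < |t − 5|/√5, which is < eps once |t − 5| < √5·eps.
Take delta = min(5, √5·eps). If 0 < |t − 5| < delta then t > 0 and |√t − √5| < |t − 5|/√5 < eps.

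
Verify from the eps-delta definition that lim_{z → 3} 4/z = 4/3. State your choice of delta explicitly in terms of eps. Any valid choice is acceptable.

Let eps > 0. We seek delta > 0 such that 0 < |z − 3| < delta implies |4/z − (4/3)| < eps.
|4/z − (4/3)| = 4·|3 − z|/(3·|z|) = 4|z − 3|/(3|z|).
Restrict delta ≤ 3/2. Then |z − 3| < 3/2 gives |z| > 3/2, so 3|z| > 9/2.
Then |4/z − (4/3)| < 4|z − 3|/(9/2), which is < eps when |z − 3| < (9/8)eps.
Take delta = min(3/2, (9/8)eps). Then 0 < |z − 3| < delta gives both |z − 3| < 3/2 and |z − 3| < (9/8)eps, so |4/z − (4/3)| < eps.

delta = min(3/2, (9/8)eps)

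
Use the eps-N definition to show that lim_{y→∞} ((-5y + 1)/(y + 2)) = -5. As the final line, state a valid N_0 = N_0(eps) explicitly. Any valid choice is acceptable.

Let eps > 0. We seek N_0 > 0 such that y > N_0 implies |(-5y + 1)/(y + 2) + 5| < eps.
(-5y + 1)/(y + 2) + 5 = ((-5y + 1) − (-5)(y + 2)) / ((y + 2)) = 11/((y + 2)).
For y > 0 we have y + 2 > y, so |(-5y + 1)/(y + 2) + 5| = 11/((y + 2)) < 11/(y) = 11/y.
Thus |(-5y + 1)/(y + 2) + 5| < eps whenever y > 11/eps.
Take N_0 = 11/eps. If y > N_0 then |(-5y + 1)/(y + 2) + 5| < 11/y < eps.

N_0 = 11/eps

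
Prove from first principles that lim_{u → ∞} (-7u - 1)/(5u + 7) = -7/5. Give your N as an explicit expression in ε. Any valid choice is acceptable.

Let ε > 0. We seek N > 0 such that u > N implies |(-7u - 1)/(5u + 7) + 7/5| < ε.
(-7u - 1)/(5u + 7) + 7/5 = (5(-7u - 1) − (-7)(5u + 7)) / (5(5u + 7)) = 44/(5(5u + 7)).
For u > 0 we have 5u + 7 > 5u, so |(-7u - 1)/(5u + 7) + 7/5| = 44/(5(5u + 7)) < 44/(5·5u) = (44/25)/u.
Thus |(-7u - 1)/(5u + 7) + 7/5| < ε whenever u > (44/25)/ε.
Take N = (44/25)/ε. If u > N then |(-7u - 1)/(5u + 7) + 7/5| < (44/25)/u < ε.

N = (44/25)/ε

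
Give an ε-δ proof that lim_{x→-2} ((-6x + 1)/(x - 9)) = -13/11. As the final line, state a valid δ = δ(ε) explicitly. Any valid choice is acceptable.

Let ε > 0. We want δ > 0 with 0 < |x + 2| < δ ⇒ |(-6x + 1)/(x - 9) + 13/11| < ε.
Combining over a common denominator, (-6x + 1)/(x - 9) + 13/11 = [(-6x + 1)·(-11) − 13·(x - 9)] / [(-11)·(x - 9)] = 53(x + 2) / ((-11)(x - 9)).
So |(-6x + 1)/(x - 9) + 13/11| = 53|x + 2| / (11·|x − 9|).
Restrict δ ≤ 11/2. Then |x + 2| < 11/2 gives |x − 9| = |(x + 2) + (-11)| ≥ 11 − 11/2 = 11/2.
Hence |(-6x + 1)/(x - 9) + 13/11| < 53|x + 2|/(11·(11/2)) = (106/121)|x + 2|, which is < ε once |x + 2| < (121/106)ε.
Take δ = min(11/2, (121/106)ε). Then 0 < |x + 2| < δ forces both bounds, so |(-6x + 1)/(x - 9) + 13/11| < ε.

δ = min(11/2, (121/106)ε)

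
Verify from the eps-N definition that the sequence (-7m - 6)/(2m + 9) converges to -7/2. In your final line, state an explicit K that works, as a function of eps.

K = (51/4)/eps

Let eps > 0 be given. For m ≥ 1, |(-7m - 6)/(2m + 9) + 7/2| = |51|/(2(2m + 9)) = 51/(2(2m + 9)).
Since 2m + 9 ≥ 2m for m ≥ 1, this is ≤ 51/(2·2m) = (51/4)/m.
So |(-7m - 6)/(2m + 9) + 7/2| < eps whenever m > (51/4)/eps.
Take K = (51/4)/eps. If m > K then |(-7m - 6)/(2m + 9) + 7/2| ≤ (51/4)/m < eps.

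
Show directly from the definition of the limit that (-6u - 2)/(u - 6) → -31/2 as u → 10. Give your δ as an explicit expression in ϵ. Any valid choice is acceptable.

Let ϵ > 0 be given. We want δ > 0 with 0 < |u − 10| < δ ⇒ |(-6u - 2)/(u - 6) + 31/2| < ϵ.
Combining over a common denominator, (-6u - 2)/(u - 6) + 31/2 = [(-6u - 2)·4 − (-62)·(u - 6)] / [4·(u - 6)] = 38(u − 10) / (4(u - 6)).
So |(-6u - 2)/(u - 6) + 31/2| = 38|u − 10| / (4·|u − 6|).
Restrict δ ≤ 2. Then |u − 10| < 2 gives |u − 6| = |(u − 10) + 4| ≥ 4 − 2 = 2.
Hence |(-6u - 2)/(u - 6) + 31/2| < 38|u − 10|/(4·2) = (19/4)|u − 10|, which is < ϵ once |u − 10| < (4/19)ϵ.
Take δ = min(2, (4/19)ϵ). Then 0 < |u − 10| < δ forces both bounds, so |(-6u - 2)/(u - 6) + 31/2| < ϵ.

δ = min(2, (4/19)ϵ)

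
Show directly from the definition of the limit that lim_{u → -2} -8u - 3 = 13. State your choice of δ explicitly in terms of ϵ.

δ = ϵ/8

Let ϵ > 0 be given. We need δ > 0 so that 0 < |u + 2| < δ implies |(-8u - 3) − 13| < ϵ.
|(-8u - 3) − 13| = |-8u - 16| = 8|u + 2|.
Thus it suffices that |u + 2| < ϵ/8.
Choosing δ = ϵ/8 gives |(-8u - 3) − 13| = 8|u + 2| < ϵ whenever |u + 2| < δ.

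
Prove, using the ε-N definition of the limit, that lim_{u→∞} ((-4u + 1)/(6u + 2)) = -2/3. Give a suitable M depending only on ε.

M = (7/18)/ε

Fix ε > 0. We seek M > 0 such that u > M implies |(-4u + 1)/(6u + 2) + 2/3| < ε.
(-4u + 1)/(6u + 2) + 2/3 = (6(-4u + 1) − (-4)(6u + 2)) / (6(6u + 2)) = 14/(6(6u + 2)).
For u > 0 we have 6u + 2 > 6u, so |(-4u + 1)/(6u + 2) + 2/3| = 14/(6(6u + 2)) < 14/(6·6u) = (7/18)/u.
Thus |(-4u + 1)/(6u + 2) + 2/3| < ε whenever u > (7/18)/ε.
Take M = (7/18)/ε. If u > M then |(-4u + 1)/(6u + 2) + 2/3| < (7/18)/u < ε.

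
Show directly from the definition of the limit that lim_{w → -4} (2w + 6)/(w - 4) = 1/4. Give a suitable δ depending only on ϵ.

Fix ϵ > 0. We want δ > 0 with 0 < |w + 4| < δ ⇒ |(2w + 6)/(w - 4) − (1/4)| < ϵ.
Combining over a common denominator, (2w + 6)/(w - 4) − (1/4) = [(2w + 6)·(-8) − (-2)·(w - 4)] / [(-8)·(w - 4)] = -14(w + 4) / ((-8)(w - 4)).
So |(2w + 6)/(w - 4) − (1/4)| = 14|w + 4| / (8·|w − 4|).
Restrict δ ≤ 4. Then |w + 4| < 4 gives |w − 4| = |(w + 4) + (-8)| ≥ 8 − 4 = 4.
Hence |(2w + 6)/(w - 4) − (1/4)| < 14|w + 4|/(8·4) = (7/16)|w + 4|, which is < ϵ once |w + 4| < (16/7)ϵ.
Take δ = min(4, (16/7)ϵ). Then 0 < |w + 4| < δ forces both bounds, so |(2w + 6)/(w - 4) − (1/4)| < ϵ.

δ = min(4, (16/7)ϵ)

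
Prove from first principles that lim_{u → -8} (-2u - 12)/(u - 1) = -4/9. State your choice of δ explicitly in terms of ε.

Suppose ε > 0. We want δ > 0 with 0 < |u + 8| < δ ⇒ |(-2u - 12)/(u - 1) + 4/9| < ε.
Combining over a common denominator, (-2u - 12)/(u - 1) + 4/9 = [(-2u - 12)·(-9) − 4·(u - 1)] / [(-9)·(u - 1)] = 14(u + 8) / ((-9)(u - 1)).
So |(-2u - 12)/(u - 1) + 4/9| = 14|u + 8| / (9·|u − 1|).
Require δ ≤ 9/2, so |u − 1| ≥ |-9| − |u + 8| > 9 − 9/2 = 9/2.
Hence |(-2u - 12)/(u - 1) + 4/9| < 14|u + 8|/(9·(9/2)) = (28/81)|u + 8|, which is < ε once |u + 8| < (81/28)ε.
Take δ = min(9/2, (81/28)ε). Then 0 < |u + 8| < δ forces both bounds, so |(-2u - 12)/(u - 1) + 4/9| < ε.

δ = min(9/2, (81/28)ε)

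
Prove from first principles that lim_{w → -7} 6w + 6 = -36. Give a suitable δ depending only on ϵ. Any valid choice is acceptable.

Suppose ϵ > 0. We need δ > 0 so that 0 < |w + 7| < δ implies |(6w + 6) + 36| < ϵ.
|(6w + 6) + 36| = |6w + 42| = 6|w + 7|.
Thus it suffices that |w + 7| < ϵ/6.
Choosing δ = ϵ/6 gives |(6w + 6) + 36| = 6|w + 7| < ϵ whenever |w + 7| < δ.

δ = ϵ/6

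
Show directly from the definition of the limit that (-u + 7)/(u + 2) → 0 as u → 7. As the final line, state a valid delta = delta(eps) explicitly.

delta = min(9/2, (9/2)eps)

Fix eps > 0. We want delta > 0 with 0 < |u − 7| < delta ⇒ |(-u + 7)/(u + 2) − 0| < eps.
Combining over a common denominator, (-u + 7)/(u + 2) − 0 = [(-u + 7)·9 − 0·(u + 2)] / [9·(u + 2)] = -9(u − 7) / (9(u + 2)).
So |(-u + 7)/(u + 2) − 0| = 9|u − 7| / (9·|u + 2|).
Require delta ≤ 9/2, so |u + 2| ≥ |9| − |u − 7| > 9 − 9/2 = 9/2.
Hence |(-u + 7)/(u + 2) − 0| < 9|u − 7|/(9·(9/2)) = (2/9)|u − 7|, which is < eps once |u − 7| < (9/2)eps.
Take delta = min(9/2, (9/2)eps). Then 0 < |u − 7| < delta forces both bounds, so |(-u + 7)/(u + 2) − 0| < eps.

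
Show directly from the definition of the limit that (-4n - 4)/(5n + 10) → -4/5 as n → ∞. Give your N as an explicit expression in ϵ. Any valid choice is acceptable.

N = (4/5)/ϵ

Suppose ϵ > 0. For n ≥ 1, |(-4n - 4)/(5n + 10) + 4/5| = |20|/(5(5n + 10)) = 20/(5(5n + 10)).
Since 5n + 10 ≥ 5n for n ≥ 1, this is ≤ 20/(5·5n) = (4/5)/n.
So |(-4n - 4)/(5n + 10) + 4/5| < ϵ whenever n > (4/5)/ϵ.
Take N = (4/5)/ϵ. If n > N then |(-4n - 4)/(5n + 10) + 4/5| ≤ (4/5)/n < ϵ.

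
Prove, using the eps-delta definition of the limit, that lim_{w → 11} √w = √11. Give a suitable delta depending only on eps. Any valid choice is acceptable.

Let eps > 0. We want delta > 0 such that 0 < |w − 11| < delta implies |√w − √11| < eps.
Multiplying by the conjugate, |√w − √11| = |w − 11|/(√w + √11).
Restrict delta ≤ 11 so that |w − 11| < 11 forces w > 0, and then √w + √11 > √11.
Hence |√w − √11| < |w − 11|/√11, which is < eps once |w − 11| < √11·eps.
Take delta = min(11, √11·eps). If 0 < |w − 11| < delta then w > 0 and |√w − √11| < |w − 11|/√11 < eps.

delta = min(11, √11·eps)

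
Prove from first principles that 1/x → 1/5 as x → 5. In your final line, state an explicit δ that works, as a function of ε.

δ = min(5/2, (25/2)ε)

Let ε > 0. We seek δ > 0 such that 0 < |x − 5| < δ implies |1/x − (1/5)| < ε.
|1/x − (1/5)| = |5 − x|/(5·|x|) = |x − 5|/(5|x|).
Require δ ≤ 5/2 so that |x| > 5 − 5/2 = 5/2, hence 5|x| > 25/2.
Then |1/x − (1/5)| < |x − 5|/(25/2), which is < ε when |x − 5| < (25/2)ε.
Take δ = min(5/2, (25/2)ε). Then 0 < |x − 5| < δ gives both |x − 5| < 5/2 and |x − 5| < (25/2)ε, so |1/x − (1/5)| < ε.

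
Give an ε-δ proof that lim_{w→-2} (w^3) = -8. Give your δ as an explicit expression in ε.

Suppose ε > 0. We seek δ > 0 with 0 < |w + 2| < δ ⇒ |w^3 + 8| < ε.
Factor: w^3 + 8 = (w + 2)(w^2 - 2w + 4), so |w^3 + 8| = |w + 2|·|w^2 - 2w + 4|.
Impose δ ≤ 2 so that |w| < 4; then |w^2 - 2w + 4| ≤ 28.
Hence |w^3 + 8| ≤ 28|w + 2|, which is < ε once |w + 2| < ε/28.
Take δ = min(2, ε/28). If 0 < |w + 2| < δ then both bounds hold and |w^3 + 8| ≤ 28|w + 2| < 28·(ε/28) = ε.

δ = min(2, ε/28)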